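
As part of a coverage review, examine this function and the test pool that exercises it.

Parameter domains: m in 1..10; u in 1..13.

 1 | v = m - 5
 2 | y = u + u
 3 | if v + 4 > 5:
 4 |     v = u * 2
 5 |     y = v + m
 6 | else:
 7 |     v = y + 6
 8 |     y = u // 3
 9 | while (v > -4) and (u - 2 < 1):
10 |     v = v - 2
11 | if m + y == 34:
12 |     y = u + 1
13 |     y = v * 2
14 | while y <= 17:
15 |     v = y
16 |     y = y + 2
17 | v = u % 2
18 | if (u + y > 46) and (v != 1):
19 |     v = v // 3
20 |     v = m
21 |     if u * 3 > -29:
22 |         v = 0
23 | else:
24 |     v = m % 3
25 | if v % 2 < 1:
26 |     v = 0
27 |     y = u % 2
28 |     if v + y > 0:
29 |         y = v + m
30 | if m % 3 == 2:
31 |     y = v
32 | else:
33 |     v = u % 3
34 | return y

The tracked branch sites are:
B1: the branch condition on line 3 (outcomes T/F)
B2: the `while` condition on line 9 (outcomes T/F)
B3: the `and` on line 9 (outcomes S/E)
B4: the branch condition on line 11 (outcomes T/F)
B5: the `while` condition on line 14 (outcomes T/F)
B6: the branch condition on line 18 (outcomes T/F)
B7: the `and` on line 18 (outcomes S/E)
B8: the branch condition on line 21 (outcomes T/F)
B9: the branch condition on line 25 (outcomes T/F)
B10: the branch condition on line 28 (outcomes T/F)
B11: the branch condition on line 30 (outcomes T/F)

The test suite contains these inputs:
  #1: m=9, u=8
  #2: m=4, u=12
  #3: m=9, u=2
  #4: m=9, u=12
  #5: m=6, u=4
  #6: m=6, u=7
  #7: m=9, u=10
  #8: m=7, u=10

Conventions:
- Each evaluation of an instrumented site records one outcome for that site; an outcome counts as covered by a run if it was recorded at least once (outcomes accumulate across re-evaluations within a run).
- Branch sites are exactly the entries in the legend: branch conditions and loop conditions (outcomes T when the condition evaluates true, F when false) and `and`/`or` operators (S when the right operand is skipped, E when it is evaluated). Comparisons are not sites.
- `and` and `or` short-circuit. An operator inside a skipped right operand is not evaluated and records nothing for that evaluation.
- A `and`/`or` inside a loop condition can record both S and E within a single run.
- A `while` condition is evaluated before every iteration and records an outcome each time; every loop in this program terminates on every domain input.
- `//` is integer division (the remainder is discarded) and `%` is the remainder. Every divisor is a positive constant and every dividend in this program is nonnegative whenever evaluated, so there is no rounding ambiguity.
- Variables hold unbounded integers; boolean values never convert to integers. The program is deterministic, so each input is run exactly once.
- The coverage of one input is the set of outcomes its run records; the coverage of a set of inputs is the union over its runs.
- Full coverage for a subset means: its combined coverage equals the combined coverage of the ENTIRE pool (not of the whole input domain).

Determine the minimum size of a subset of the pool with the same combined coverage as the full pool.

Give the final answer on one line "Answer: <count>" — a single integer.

run #1 (m=9, u=8) runs B1->T, B3->E, B2->F, B4->T, B5->F, B7->S, B6->F, B9->T, B10->F, B11->F; records B1=T, B2=F, B3=E, B4=T, B5=F, B6=F, B7=S, B9=T, B10=F, B11=F
run #2 (m=4, u=12) runs B1->F, B3->E, B2->F, B4->F, B5->T, B5->T, B5->T, B5->T, B5->T, B5->T, B5->T, B5->F, B7->S, B6->F, ...; records B1=F, B2=F, B3=E, B4=F, B5=T, B5=F, B6=F, B7=S, B9=F, B11=F
run #3 (m=9, u=2) runs B1->T, B3->E, B2->T, B3->E, B2->T, B3->E, B2->T, B3->E, B2->T, B3->S, B2->F, B4->F, B5->T, B5->T, ...; records B1=T, B2=T, B2=F, B3=S, B3=E, B4=F, B5=T, B5=F, B6=F, B7=S, B9=T, B10=F, B11=F
run #4 (m=9, u=12) runs B1->T, B3->E, B2->F, B4->F, B5->F, B7->S, B6->F, B9->T, B10->F, B11->F; records B1=T, B2=F, B3=E, B4=F, B5=F, B6=F, B7=S, B9=T, B10=F, B11=F
run #5 (m=6, u=4) runs B1->F, B3->E, B2->F, B4->F, B5->T, B5->T, B5->T, B5->T, B5->T, B5->T, B5->T, B5->T, B5->T, B5->F, ...; records B1=F, B2=F, B3=E, B4=F, B5=T, B5=F, B6=F, B7=S, B9=T, B10=F, B11=F
run #6 (m=6, u=7) runs B1->F, B3->E, B2->F, B4->F, B5->T, B5->T, B5->T, B5->T, B5->T, B5->T, B5->T, B5->T, B5->F, B7->S, ...; records B1=F, B2=F, B3=E, B4=F, B5=T, B5=F, B6=F, B7=S, B9=T, B10=T, B11=F
run #7 (m=9, u=10) runs B1->T, B3->E, B2->F, B4->F, B5->F, B7->S, B6->F, B9->T, B10->F, B11->F; records B1=T, B2=F, B3=E, B4=F, B5=F, B6=F, B7=S, B9=T, B10=F, B11=F
run #8 (m=7, u=10) runs B1->T, B3->E, B2->F, B4->T, B5->F, B7->E, B6->T, B8->T, B9->T, B10->F, B11->F; records B1=T, B2=F, B3=E, B4=T, B5=F, B6=T, B7=E, B8=T, B9=T, B10=F, B11=F
together the pool reaches 20 outcomes: B1=T, B1=F, B2=T, B2=F, B3=S, B3=E, B4=T, B4=F, B5=T, B5=F, B6=T, B6=F, B7=S, B7=E, B8=T, B9=T, B9=F, B10=T, B10=F, B11=F
no size-1 subset reaches all 20 outcomes (best union: 13/20)
no size-2 subset reaches all 20 outcomes (best union: 17/20)
no size-3 subset reaches all 20 outcomes (best union: 19/20)
at size 4, {2, 3, 6, 8} reaches all 20 outcomes; every lexicographically earlier size-4 subset fails

Answer: 4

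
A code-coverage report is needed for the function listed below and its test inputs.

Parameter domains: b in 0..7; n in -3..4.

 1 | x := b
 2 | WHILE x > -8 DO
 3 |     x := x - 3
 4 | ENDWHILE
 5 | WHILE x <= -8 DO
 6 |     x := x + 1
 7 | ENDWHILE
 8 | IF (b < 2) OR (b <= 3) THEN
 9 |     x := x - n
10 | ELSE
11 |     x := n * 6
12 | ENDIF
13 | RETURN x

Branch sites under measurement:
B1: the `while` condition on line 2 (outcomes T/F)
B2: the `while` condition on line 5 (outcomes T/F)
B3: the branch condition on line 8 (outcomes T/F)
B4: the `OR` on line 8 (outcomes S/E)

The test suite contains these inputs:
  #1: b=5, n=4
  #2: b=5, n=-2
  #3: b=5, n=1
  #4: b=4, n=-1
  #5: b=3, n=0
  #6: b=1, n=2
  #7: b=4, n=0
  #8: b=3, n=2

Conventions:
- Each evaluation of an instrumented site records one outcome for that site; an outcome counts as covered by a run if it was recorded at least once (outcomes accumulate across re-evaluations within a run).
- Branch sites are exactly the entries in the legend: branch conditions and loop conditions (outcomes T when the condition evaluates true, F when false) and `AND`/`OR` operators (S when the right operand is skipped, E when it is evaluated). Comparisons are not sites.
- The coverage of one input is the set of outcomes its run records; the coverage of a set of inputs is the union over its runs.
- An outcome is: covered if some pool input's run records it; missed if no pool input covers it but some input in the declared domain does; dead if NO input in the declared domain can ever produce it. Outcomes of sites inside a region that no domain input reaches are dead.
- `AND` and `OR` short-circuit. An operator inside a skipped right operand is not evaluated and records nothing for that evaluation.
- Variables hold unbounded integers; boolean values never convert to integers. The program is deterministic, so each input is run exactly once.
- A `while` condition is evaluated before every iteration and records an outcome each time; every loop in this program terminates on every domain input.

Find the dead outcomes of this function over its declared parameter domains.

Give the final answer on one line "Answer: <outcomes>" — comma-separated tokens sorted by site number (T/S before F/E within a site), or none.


checking every outcome against all 64 domain inputs:
  reachable outcomes have witnesses, e.g. B1=T (e.g. b=0, n=-3), B1=F (e.g. b=0, n=-3), B2=T (e.g. b=0, n=-3), B2=F (e.g. b=0, n=-3)
Answer: none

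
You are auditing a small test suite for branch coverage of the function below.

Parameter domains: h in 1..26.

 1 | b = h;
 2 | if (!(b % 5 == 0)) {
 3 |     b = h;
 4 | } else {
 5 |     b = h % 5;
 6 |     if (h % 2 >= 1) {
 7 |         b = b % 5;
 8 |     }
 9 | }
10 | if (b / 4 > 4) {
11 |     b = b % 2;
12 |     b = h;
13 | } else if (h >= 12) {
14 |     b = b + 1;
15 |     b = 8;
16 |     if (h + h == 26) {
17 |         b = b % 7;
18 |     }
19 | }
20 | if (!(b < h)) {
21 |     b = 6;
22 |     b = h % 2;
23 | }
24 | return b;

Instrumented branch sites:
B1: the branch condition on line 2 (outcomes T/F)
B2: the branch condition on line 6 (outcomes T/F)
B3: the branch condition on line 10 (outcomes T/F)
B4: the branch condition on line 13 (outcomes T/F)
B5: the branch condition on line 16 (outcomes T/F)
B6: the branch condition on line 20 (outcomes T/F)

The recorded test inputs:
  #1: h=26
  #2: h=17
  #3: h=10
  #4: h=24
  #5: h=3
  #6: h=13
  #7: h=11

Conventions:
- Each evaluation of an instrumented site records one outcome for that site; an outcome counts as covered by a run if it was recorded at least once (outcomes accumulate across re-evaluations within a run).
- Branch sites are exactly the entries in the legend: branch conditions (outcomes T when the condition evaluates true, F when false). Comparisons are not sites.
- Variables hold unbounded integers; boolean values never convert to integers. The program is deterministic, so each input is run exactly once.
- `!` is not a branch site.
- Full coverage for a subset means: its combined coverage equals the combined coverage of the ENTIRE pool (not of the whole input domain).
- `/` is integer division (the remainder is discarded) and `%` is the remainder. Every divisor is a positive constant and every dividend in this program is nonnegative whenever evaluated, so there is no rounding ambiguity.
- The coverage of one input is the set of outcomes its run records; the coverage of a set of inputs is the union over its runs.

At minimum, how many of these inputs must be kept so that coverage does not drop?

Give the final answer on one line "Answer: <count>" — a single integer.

#1 (h=26) -> covered: B1=T, B3=T, B6=T
#2 (h=17) -> covered: B1=T, B3=F, B4=T, B5=F, B6=F
#3 (h=10) -> covered: B1=F, B2=F, B3=F, B4=F, B6=F
#4 (h=24) -> covered: B1=T, B3=T, B6=T
#5 (h=3) -> covered: B1=T, B3=F, B4=F, B6=T
#6 (h=13) -> covered: B1=T, B3=F, B4=T, B5=T, B6=F
#7 (h=11) -> covered: B1=T, B3=F, B4=F, B6=T
union over all inputs: B1=T, B1=F, B2=F, B3=T, B3=F, B4=T, B4=F, B5=T, B5=F, B6=T, B6=F (11 outcomes)
no size-1 subset reaches all 11 outcomes (best union: 5/11)
no size-2 subset reaches all 11 outcomes (best union: 8/11)
no size-3 subset reaches all 11 outcomes (best union: 10/11)
the canonical winner is {1, 2, 3, 6}: size 4, full 11-outcome coverage, earliest index list among size-4 covers

Answer: 4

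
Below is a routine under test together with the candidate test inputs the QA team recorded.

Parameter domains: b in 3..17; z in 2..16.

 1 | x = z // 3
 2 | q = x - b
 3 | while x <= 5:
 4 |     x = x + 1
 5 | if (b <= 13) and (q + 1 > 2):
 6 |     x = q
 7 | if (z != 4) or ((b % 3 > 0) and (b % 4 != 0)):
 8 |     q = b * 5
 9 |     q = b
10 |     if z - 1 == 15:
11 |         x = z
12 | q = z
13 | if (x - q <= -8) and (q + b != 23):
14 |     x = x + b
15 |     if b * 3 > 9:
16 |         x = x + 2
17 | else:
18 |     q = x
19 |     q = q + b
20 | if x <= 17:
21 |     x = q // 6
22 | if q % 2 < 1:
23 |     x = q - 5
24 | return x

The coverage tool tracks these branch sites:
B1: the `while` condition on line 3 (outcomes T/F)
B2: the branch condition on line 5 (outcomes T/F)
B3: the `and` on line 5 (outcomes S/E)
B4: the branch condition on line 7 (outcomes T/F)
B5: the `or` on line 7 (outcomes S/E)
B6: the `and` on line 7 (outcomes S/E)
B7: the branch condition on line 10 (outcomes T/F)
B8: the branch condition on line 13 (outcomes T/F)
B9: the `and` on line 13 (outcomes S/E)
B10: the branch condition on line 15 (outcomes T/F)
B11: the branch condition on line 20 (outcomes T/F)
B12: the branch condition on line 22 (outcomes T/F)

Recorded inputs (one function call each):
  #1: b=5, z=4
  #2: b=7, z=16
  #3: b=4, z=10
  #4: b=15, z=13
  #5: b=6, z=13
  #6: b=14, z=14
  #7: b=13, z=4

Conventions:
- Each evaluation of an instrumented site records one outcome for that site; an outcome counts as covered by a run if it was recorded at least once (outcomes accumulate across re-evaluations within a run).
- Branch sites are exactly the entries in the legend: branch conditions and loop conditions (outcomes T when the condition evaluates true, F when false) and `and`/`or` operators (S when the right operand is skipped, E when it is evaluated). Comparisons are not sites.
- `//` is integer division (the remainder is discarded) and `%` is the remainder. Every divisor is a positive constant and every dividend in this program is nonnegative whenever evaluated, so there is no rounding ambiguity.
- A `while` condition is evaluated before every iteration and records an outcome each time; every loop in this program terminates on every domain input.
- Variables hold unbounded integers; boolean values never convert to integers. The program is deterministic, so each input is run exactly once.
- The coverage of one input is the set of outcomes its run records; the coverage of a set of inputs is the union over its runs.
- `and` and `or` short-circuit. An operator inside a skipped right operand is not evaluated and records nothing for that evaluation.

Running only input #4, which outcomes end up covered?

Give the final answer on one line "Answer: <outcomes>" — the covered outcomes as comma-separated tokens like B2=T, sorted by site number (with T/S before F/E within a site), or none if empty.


Simulating input #4 (b=15, z=13) step by step:
  B1->T, B1->T, B1->F, B3->S, B2->F, B5->S, B4->T, B7->F, B9->S, B8->F
  B11->T, B12->F
distinct outcomes covered: B1=T, B1=F, B2=F, B3=S, B4=T, B5=S, B7=F, B8=F, B9=S, B11=T, B12=F
Answer: B1=T, B1=F, B2=F, B3=S, B4=T, B5=S, B7=F, B8=F, B9=S, B11=T, B12=F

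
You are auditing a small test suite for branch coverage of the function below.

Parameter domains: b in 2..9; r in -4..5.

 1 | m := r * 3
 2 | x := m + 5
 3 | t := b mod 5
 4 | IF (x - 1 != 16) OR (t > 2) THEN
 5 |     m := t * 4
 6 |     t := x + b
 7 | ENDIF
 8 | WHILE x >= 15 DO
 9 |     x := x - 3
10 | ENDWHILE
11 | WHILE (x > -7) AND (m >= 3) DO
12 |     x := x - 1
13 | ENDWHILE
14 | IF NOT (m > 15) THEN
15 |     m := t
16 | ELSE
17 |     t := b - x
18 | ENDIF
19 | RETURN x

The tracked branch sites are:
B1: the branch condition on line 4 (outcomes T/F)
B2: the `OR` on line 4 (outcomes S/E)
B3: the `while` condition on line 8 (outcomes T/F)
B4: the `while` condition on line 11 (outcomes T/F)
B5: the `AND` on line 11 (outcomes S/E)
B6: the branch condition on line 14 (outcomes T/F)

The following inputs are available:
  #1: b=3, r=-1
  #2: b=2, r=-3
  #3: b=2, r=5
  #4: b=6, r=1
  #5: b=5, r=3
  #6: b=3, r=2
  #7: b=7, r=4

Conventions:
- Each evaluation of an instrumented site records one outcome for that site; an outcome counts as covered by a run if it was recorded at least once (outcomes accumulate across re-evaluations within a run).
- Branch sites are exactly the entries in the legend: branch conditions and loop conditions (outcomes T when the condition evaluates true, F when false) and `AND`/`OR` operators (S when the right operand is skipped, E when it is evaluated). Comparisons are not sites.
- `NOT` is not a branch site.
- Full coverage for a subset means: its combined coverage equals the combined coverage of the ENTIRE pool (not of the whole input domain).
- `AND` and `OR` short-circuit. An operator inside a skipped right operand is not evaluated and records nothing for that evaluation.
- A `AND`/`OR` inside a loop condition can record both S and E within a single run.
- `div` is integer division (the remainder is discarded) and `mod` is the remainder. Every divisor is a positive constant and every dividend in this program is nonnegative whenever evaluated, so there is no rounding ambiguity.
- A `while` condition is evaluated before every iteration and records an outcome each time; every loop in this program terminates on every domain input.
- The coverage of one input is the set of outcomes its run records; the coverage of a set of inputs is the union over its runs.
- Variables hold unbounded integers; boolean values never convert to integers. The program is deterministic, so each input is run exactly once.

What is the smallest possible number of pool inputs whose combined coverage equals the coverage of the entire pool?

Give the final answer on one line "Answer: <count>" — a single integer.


test 1 (b=3, r=-1) fires B2->S, B1->T, B3->F, B5->E, B4->T, B5->E, B4->T, B5->E, B4->T, B5->E, B4->T, B5->E, B4->T, B5->E, ...; hits B1=T, B2=S, B3=F, B4=T, B4=F, B5=S, B5=E, B6=T
test 2 (b=2, r=-3) fires B2->S, B1->T, B3->F, B5->E, B4->T, B5->E, B4->T, B5->E, B4->T, B5->S, B4->F, B6->T; hits B1=T, B2=S, B3=F, B4=T, B4=F, B5=S, B5=E, B6=T
test 3 (b=2, r=5) fires B2->S, B1->T, B3->T, B3->T, B3->F, B5->E, B4->T, B5->E, B4->T, B5->E, B4->T, B5->E, B4->T, B5->E, ...; hits B1=T, B2=S, B3=T, B3=F, B4=T, B4=F, B5=S, B5=E, B6=T
test 4 (b=6, r=1) fires B2->S, B1->T, B3->F, B5->E, B4->T, B5->E, B4->T, B5->E, B4->T, B5->E, B4->T, B5->E, B4->T, B5->E, ...; hits B1=T, B2=S, B3=F, B4=T, B4=F, B5=S, B5=E, B6=T
test 5 (b=5, r=3) fires B2->S, B1->T, B3->F, B5->E, B4->F, B6->T; hits B1=T, B2=S, B3=F, B4=F, B5=E, B6=T
test 6 (b=3, r=2) fires B2->S, B1->T, B3->F, B5->E, B4->T, B5->E, B4->T, B5->E, B4->T, B5->E, B4->T, B5->E, B4->T, B5->E, ...; hits B1=T, B2=S, B3=F, B4=T, B4=F, B5=S, B5=E, B6=T
test 7 (b=7, r=4) fires B2->E, B1->F, B3->T, B3->F, B5->E, B4->T, B5->E, B4->T, B5->E, B4->T, B5->E, B4->T, B5->E, B4->T, ...; hits B1=F, B2=E, B3=T, B3=F, B4=T, B4=F, B5=S, B5=E, B6=T
together the pool reaches 11 outcomes: B1=T, B1=F, B2=S, B2=E, B3=T, B3=F, B4=T, B4=F, B5=S, B5=E, B6=T
size 1 is not enough: best union over all size-1 subsets is 9/11
inputs {1, 7} (size 2) cover everything; no size-2 subset with a lexicographically smaller index list covers all 11
Answer: 2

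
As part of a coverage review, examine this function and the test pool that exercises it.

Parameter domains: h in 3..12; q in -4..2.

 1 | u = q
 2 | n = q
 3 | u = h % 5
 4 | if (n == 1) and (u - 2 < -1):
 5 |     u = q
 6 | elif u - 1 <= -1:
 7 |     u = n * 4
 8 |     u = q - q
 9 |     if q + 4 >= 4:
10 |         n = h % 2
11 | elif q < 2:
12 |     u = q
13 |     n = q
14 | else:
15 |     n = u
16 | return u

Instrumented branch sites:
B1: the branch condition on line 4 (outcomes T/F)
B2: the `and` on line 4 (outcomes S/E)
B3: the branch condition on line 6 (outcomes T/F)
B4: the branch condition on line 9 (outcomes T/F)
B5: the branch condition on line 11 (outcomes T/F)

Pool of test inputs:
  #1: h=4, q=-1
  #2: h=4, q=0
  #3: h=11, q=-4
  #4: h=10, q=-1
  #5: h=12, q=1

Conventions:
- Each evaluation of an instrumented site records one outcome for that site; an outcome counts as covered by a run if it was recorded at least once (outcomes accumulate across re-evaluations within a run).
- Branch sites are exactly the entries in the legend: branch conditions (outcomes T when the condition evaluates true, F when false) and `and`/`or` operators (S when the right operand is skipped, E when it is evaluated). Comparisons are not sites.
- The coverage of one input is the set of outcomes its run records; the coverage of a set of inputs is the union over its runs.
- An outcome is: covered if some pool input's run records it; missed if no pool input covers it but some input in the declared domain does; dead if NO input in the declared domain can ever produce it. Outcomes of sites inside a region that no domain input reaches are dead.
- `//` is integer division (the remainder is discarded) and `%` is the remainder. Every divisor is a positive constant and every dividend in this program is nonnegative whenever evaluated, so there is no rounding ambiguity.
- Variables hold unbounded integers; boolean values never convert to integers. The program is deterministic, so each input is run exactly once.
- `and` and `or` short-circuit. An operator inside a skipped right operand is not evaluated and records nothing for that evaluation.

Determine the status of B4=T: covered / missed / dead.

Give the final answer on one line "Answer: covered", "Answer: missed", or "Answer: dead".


no pool input records B4=T
but domain input (h=5, q=0) does record it -> reachable, so missed
Answer: missed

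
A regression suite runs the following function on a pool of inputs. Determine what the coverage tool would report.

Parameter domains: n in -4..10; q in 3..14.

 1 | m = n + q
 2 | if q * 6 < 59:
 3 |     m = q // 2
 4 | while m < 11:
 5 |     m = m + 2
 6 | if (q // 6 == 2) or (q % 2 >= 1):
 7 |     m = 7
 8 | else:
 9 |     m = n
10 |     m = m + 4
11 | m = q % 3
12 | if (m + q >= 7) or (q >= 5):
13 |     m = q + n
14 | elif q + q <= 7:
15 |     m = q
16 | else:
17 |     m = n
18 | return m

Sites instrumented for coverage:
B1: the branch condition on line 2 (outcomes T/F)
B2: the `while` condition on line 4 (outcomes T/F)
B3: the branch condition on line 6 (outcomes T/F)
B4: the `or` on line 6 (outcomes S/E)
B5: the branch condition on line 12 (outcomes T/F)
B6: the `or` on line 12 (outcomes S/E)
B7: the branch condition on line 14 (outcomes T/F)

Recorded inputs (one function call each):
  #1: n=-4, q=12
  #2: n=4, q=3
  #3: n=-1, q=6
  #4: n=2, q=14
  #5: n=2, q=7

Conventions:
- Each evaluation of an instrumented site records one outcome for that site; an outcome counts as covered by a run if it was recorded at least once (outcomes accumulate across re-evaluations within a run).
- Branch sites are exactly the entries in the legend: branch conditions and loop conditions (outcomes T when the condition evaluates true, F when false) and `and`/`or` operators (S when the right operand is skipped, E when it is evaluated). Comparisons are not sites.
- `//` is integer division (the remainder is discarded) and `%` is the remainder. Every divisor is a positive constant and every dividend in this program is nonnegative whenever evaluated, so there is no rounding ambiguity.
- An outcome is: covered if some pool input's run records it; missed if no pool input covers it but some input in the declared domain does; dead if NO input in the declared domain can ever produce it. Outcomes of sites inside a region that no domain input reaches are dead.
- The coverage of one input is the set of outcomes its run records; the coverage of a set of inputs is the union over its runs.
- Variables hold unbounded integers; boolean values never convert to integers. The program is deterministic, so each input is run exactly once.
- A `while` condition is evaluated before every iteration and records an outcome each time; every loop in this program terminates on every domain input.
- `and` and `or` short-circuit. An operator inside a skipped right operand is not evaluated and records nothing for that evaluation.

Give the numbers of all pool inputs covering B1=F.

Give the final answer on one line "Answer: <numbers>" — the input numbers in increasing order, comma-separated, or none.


input #1 (n=-4, q=12): produces B1=F
input #2 (n=4, q=3): does not produce B1=F
input #3 (n=-1, q=6): does not produce B1=F
input #4 (n=2, q=14): produces B1=F
input #5 (n=2, q=7): does not produce B1=F
Answer: 1, 4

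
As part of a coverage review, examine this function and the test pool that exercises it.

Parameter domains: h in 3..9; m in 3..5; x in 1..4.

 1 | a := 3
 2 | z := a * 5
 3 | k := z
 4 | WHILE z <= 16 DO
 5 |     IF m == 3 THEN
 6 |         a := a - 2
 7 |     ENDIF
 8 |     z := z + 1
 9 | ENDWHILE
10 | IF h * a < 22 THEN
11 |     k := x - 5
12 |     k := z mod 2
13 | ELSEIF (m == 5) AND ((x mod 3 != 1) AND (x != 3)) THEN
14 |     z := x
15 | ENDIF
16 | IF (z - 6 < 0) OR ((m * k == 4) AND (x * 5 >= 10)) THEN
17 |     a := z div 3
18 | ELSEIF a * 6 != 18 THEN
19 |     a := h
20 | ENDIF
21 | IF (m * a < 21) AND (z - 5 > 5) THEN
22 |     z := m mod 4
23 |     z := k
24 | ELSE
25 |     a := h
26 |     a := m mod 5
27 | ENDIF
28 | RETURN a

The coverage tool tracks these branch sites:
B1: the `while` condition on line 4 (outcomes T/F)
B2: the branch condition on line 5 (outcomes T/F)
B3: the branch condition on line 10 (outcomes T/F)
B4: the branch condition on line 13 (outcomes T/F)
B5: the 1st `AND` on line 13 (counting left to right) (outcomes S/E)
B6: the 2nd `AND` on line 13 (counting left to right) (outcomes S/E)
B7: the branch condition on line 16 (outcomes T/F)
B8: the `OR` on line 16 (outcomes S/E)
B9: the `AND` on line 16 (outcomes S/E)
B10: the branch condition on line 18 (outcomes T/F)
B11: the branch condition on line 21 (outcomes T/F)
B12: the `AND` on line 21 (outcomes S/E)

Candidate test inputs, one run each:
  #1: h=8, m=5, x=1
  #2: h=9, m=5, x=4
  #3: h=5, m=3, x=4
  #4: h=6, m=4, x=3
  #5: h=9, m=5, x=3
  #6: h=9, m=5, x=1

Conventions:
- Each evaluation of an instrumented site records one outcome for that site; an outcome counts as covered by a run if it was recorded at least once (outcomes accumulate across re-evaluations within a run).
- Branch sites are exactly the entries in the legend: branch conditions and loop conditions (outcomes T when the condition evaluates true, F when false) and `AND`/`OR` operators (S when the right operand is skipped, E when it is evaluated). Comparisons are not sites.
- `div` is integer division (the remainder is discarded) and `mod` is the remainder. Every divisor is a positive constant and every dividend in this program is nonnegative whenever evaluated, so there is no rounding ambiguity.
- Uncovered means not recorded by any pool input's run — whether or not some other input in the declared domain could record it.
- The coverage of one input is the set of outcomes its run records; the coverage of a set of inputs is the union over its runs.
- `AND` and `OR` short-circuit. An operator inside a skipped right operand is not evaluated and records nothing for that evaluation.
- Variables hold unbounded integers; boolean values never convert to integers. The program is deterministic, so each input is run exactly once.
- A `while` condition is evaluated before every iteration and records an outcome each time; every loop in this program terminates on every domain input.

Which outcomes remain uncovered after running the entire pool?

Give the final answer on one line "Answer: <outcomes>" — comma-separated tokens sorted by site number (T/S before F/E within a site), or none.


test 1 (h=8, m=5, x=1) fires B1->T, B2->F, B1->T, B2->F, B1->F, B3->F, B5->E, B6->S, B4->F, B8->E, B9->S, B7->F, B10->F, B12->E, ...; hits B1=T, B1=F, B2=F, B3=F, B4=F, B5=E, B6=S, B7=F, B8=E, B9=S, B10=F, B11=T, B12=E
test 2 (h=9, m=5, x=4) fires B1->T, B2->F, B1->T, B2->F, B1->F, B3->F, B5->E, B6->S, B4->F, B8->E, B9->S, B7->F, B10->F, B12->E, ...; hits B1=T, B1=F, B2=F, B3=F, B4=F, B5=E, B6=S, B7=F, B8=E, B9=S, B10=F, B11=T, B12=E
test 3 (h=5, m=3, x=4) fires B1->T, B2->T, B1->T, B2->T, B1->F, B3->T, B8->E, B9->S, B7->F, B10->T, B12->E, B11->T; hits B1=T, B1=F, B2=T, B3=T, B7=F, B8=E, B9=S, B10=T, B11=T, B12=E
test 4 (h=6, m=4, x=3) fires B1->T, B2->F, B1->T, B2->F, B1->F, B3->T, B8->E, B9->E, B7->T, B12->E, B11->T; hits B1=T, B1=F, B2=F, B3=T, B7=T, B8=E, B9=E, B11=T, B12=E
test 5 (h=9, m=5, x=3) fires B1->T, B2->F, B1->T, B2->F, B1->F, B3->F, B5->E, B6->E, B4->F, B8->E, B9->S, B7->F, B10->F, B12->E, ...; hits B1=T, B1=F, B2=F, B3=F, B4=F, B5=E, B6=E, B7=F, B8=E, B9=S, B10=F, B11=T, B12=E
test 6 (h=9, m=5, x=1) fires B1->T, B2->F, B1->T, B2->F, B1->F, B3->F, B5->E, B6->S, B4->F, B8->E, B9->S, B7->F, B10->F, B12->E, ...; hits B1=T, B1=F, B2=F, B3=F, B4=F, B5=E, B6=S, B7=F, B8=E, B9=S, B10=F, B11=T, B12=E
union over the pool: B1=T, B1=F, B2=T, B2=F, B3=T, B3=F, B4=F, B5=E, B6=S, B6=E, B7=T, B7=F, B8=E, B9=S, B9=E, B10=T, B10=F, B11=T, B12=E
uncovered (5 of 24): B4=T, B5=S, B8=S, B11=F, B12=S
Answer: B4=T, B5=S, B8=S, B11=F, B12=S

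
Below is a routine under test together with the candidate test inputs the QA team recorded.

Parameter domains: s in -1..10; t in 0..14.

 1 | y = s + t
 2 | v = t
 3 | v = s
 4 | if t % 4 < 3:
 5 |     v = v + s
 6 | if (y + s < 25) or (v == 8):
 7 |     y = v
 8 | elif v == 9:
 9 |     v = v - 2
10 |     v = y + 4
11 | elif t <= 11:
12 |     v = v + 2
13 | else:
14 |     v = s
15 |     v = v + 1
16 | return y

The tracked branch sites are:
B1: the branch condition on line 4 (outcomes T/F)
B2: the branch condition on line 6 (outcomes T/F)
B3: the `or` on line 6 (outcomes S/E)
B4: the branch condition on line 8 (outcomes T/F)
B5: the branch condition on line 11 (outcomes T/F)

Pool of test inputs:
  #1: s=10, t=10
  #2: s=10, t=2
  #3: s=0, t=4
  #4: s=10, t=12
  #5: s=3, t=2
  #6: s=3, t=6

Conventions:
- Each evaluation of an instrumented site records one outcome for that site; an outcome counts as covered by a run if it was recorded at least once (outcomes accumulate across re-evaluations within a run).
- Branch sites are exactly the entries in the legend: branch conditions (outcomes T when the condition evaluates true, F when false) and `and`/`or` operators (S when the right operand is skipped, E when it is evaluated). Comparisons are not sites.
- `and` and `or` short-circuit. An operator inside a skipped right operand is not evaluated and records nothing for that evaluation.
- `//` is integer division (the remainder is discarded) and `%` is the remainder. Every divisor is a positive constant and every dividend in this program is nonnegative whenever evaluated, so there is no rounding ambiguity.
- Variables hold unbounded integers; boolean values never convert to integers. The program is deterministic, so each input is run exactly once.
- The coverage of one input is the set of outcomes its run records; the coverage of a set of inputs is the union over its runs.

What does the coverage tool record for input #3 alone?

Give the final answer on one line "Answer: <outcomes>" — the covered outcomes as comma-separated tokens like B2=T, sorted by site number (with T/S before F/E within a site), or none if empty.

Tracing the run of input #3 (s=0, t=4):
  B1->T, B3->S, B2->T
deduplicating events, the covered set is: B1=T, B2=T, B3=S

Answer: B1=T, B2=T, B3=S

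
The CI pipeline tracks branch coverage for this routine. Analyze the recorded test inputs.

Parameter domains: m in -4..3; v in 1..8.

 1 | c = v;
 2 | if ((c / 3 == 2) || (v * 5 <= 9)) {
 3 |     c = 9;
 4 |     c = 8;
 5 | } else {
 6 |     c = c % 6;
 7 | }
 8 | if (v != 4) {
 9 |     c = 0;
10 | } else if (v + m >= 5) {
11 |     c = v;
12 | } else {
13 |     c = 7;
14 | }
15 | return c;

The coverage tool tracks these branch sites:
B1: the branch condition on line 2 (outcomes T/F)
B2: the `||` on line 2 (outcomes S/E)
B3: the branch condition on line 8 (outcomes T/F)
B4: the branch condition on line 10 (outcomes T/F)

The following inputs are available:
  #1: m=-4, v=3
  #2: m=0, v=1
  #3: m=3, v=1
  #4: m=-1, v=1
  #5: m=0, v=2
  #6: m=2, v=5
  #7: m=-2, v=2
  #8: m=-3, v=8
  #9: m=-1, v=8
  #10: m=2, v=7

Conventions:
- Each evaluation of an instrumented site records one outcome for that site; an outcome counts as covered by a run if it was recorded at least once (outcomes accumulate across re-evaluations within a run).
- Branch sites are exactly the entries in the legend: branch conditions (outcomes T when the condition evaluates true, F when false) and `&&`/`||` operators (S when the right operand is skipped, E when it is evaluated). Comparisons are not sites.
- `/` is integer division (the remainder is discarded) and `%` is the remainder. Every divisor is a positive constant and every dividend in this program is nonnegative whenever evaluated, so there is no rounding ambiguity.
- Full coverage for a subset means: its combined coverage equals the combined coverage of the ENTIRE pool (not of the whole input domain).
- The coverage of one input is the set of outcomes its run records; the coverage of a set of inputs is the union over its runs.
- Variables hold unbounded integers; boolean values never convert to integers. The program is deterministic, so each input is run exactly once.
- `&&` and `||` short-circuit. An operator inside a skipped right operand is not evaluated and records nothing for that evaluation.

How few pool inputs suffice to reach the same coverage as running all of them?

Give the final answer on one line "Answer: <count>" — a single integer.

#1 (m=-4, v=3) -> B2->E, B1->F, B3->T; covered: B1=F, B2=E, B3=T
#2 (m=0, v=1) -> B2->E, B1->T, B3->T; covered: B1=T, B2=E, B3=T
#3 (m=3, v=1) -> B2->E, B1->T, B3->T; covered: B1=T, B2=E, B3=T
#4 (m=-1, v=1) -> B2->E, B1->T, B3->T; covered: B1=T, B2=E, B3=T
#5 (m=0, v=2) -> B2->E, B1->F, B3->T; covered: B1=F, B2=E, B3=T
#6 (m=2, v=5) -> B2->E, B1->F, B3->T; covered: B1=F, B2=E, B3=T
#7 (m=-2, v=2) -> B2->E, B1->F, B3->T; covered: B1=F, B2=E, B3=T
#8 (m=-3, v=8) -> B2->S, B1->T, B3->T; covered: B1=T, B2=S, B3=T
#9 (m=-1, v=8) -> B2->S, B1->T, B3->T; covered: B1=T, B2=S, B3=T
#10 (m=2, v=7) -> B2->S, B1->T, B3->T; covered: B1=T, B2=S, B3=T
together the pool reaches 5 outcomes: B1=T, B1=F, B2=S, B2=E, B3=T
every size-1 subset falls short of the 5 outcomes (best: 3/5)
inputs {1, 8} (size 2) cover everything; no size-2 subset with a lexicographically smaller index list covers all 5

Answer: 2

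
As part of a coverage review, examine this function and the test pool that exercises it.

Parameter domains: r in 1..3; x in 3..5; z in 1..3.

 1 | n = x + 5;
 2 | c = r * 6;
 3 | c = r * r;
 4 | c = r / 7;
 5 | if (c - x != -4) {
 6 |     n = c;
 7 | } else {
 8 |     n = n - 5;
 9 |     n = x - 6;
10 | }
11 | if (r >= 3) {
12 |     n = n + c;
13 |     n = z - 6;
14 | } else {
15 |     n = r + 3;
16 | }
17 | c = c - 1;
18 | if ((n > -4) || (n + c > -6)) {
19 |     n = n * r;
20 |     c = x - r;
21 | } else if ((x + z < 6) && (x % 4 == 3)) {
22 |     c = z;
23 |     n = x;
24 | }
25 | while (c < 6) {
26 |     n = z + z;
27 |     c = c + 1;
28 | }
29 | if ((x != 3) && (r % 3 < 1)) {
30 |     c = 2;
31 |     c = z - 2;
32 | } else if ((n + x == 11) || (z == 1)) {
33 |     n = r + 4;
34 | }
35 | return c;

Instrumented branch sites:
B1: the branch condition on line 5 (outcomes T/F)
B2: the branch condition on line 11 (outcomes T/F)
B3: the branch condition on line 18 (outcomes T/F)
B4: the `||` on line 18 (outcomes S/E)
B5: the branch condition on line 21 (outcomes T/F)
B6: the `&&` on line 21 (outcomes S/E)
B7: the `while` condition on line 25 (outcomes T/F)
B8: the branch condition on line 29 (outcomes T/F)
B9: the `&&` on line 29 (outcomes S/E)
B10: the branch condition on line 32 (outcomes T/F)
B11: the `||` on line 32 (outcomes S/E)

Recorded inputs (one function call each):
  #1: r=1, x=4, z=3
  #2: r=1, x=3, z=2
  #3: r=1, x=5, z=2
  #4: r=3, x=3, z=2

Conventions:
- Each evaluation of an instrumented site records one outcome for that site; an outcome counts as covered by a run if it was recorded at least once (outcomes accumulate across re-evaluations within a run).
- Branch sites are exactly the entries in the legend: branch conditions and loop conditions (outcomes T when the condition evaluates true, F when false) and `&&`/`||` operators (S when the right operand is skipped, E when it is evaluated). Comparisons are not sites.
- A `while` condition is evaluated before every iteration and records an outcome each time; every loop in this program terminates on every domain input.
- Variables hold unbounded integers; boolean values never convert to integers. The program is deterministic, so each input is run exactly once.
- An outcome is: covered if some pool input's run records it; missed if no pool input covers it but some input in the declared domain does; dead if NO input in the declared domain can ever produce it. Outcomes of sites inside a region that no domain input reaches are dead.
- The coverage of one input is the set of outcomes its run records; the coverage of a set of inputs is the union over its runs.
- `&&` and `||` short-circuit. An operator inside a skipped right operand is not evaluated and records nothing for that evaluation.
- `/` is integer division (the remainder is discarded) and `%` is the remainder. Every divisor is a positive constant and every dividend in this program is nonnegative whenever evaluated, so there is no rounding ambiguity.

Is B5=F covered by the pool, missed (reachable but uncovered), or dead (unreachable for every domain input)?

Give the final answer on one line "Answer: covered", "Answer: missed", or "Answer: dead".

no pool input records B5=F
but domain input (r=3, x=4, z=1) does record it -> reachable, so missed

Answer: missed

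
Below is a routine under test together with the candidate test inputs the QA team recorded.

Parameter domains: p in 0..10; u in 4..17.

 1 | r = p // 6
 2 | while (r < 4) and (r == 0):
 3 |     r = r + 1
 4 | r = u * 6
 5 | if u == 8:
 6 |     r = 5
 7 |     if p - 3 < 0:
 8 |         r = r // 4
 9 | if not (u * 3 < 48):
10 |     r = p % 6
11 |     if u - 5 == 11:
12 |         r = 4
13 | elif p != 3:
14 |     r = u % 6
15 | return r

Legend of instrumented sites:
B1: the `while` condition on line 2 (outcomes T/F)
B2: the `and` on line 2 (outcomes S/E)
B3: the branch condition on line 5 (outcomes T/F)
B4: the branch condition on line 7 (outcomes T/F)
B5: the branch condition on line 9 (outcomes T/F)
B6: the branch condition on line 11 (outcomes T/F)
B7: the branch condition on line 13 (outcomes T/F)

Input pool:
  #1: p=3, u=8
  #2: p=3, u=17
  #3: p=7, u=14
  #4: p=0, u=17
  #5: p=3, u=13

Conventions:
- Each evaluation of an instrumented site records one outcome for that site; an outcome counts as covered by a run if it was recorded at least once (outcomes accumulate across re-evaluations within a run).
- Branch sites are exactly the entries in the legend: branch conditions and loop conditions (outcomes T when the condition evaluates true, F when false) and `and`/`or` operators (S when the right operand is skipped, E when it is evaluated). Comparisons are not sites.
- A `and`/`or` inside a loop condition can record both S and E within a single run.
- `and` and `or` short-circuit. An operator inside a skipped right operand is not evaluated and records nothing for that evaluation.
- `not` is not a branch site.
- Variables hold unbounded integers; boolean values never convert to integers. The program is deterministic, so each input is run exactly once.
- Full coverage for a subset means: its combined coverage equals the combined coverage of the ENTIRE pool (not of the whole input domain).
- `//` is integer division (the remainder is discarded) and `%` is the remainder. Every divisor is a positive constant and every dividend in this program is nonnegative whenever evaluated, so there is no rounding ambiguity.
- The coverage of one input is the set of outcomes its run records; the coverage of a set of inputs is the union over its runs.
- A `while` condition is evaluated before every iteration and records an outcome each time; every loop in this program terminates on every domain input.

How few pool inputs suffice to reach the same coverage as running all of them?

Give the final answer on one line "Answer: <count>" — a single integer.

run #1 (p=3, u=8) runs B2->E, B1->T, B2->E, B1->F, B3->T, B4->F, B5->F, B7->F; records B1=T, B1=F, B2=E, B3=T, B4=F, B5=F, B7=F
run #2 (p=3, u=17) runs B2->E, B1->T, B2->E, B1->F, B3->F, B5->T, B6->F; records B1=T, B1=F, B2=E, B3=F, B5=T, B6=F
run #3 (p=7, u=14) runs B2->E, B1->F, B3->F, B5->F, B7->T; records B1=F, B2=E, B3=F, B5=F, B7=T
run #4 (p=0, u=17) runs B2->E, B1->T, B2->E, B1->F, B3->F, B5->T, B6->F; records B1=T, B1=F, B2=E, B3=F, B5=T, B6=F
run #5 (p=3, u=13) runs B2->E, B1->T, B2->E, B1->F, B3->F, B5->F, B7->F; records B1=T, B1=F, B2=E, B3=F, B5=F, B7=F
the full pool covers 11 outcomes: B1=T, B1=F, B2=E, B3=T, B3=F, B4=F, B5=T, B5=F, B6=F, B7=T, B7=F
checked all size-1 subsets: none covers 11 outcomes (max 7/11)
checked all size-2 subsets: none covers 11 outcomes (max 10/11)
inputs {1, 2, 3} (size 3) cover everything; no size-3 subset with a lexicographically smaller index list covers all 11

Answer: 3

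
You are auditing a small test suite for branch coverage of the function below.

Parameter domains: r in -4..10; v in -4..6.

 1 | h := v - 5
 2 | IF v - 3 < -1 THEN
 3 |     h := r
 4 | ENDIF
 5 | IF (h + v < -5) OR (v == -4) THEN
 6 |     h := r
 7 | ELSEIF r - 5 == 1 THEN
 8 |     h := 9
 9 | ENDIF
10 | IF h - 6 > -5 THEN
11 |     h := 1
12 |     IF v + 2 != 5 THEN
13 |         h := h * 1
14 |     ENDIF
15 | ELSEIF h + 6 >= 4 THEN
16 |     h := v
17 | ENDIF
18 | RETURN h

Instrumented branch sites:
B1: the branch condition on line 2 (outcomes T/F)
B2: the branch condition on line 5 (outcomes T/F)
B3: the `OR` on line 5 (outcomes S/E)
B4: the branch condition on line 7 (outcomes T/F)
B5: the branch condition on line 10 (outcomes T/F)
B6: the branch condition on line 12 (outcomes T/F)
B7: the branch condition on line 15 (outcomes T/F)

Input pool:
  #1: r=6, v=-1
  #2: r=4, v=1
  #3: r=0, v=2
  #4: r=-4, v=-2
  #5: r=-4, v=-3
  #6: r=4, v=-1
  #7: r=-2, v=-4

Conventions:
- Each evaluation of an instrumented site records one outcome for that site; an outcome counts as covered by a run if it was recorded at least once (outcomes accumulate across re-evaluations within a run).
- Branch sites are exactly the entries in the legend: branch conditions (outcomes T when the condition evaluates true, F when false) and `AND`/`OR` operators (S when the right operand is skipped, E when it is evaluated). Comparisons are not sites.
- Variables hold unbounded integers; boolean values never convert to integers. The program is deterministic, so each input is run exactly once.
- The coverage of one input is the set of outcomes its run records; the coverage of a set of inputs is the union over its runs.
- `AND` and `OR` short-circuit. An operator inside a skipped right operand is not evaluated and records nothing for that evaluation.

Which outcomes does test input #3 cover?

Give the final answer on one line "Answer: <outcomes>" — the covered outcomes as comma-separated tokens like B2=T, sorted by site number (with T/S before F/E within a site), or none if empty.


Event log for input #3 (r=0, v=2):
  B1->F, B3->E, B2->F, B4->F, B5->F, B7->F
collecting distinct outcomes: B1=F, B2=F, B3=E, B4=F, B5=F, B7=F
Answer: B1=F, B2=F, B3=E, B4=F, B5=F, B7=F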